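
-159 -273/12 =-727/4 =-181.75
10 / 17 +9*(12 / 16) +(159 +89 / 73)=831755 / 4964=167.56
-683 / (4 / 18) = -6147 / 2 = -3073.50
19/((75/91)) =1729/75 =23.05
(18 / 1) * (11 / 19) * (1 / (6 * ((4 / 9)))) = 297 / 76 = 3.91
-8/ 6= -4/ 3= -1.33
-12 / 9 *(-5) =20 / 3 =6.67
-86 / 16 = -43 / 8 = -5.38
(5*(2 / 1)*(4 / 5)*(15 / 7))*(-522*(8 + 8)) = -1002240 / 7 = -143177.14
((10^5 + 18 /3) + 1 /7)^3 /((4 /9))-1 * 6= 3087568924946807331 /1372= 2250414668328576.77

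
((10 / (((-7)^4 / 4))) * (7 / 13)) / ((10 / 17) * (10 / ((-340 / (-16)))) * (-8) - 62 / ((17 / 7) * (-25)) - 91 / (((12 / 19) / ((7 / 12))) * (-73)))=-3037968000 / 14225498651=-0.21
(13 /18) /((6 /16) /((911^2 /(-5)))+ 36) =3319684 /165473469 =0.02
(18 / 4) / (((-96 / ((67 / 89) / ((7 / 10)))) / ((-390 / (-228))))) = -65325 / 757568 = -0.09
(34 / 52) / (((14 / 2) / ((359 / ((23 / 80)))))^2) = 20806.20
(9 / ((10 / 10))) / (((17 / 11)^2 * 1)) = 1089 / 289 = 3.77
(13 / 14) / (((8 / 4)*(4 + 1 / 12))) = 39 / 343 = 0.11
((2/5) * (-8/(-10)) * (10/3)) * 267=1424/5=284.80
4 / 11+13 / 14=199 / 154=1.29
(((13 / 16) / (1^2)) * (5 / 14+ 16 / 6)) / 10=1651 / 6720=0.25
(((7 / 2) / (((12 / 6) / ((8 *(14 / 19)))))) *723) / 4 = 35427 / 19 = 1864.58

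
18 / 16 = 9 / 8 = 1.12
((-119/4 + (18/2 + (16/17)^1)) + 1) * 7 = -8953/68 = -131.66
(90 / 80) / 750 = 0.00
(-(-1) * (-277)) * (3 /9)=-277 /3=-92.33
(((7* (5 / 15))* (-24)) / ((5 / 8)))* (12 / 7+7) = -780.80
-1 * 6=-6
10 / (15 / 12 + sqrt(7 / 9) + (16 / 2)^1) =13320 / 12209 - 480 * sqrt(7) / 12209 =0.99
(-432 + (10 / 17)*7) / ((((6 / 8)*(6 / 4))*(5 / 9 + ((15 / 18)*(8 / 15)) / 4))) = -29096 / 51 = -570.51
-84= -84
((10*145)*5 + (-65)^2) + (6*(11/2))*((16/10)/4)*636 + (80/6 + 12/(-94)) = 14017801/705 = 19883.41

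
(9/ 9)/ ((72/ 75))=1.04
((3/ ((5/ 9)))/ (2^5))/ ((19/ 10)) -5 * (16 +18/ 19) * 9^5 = -1521102213/ 304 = -5003625.70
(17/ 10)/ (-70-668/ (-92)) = -391/ 14430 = -0.03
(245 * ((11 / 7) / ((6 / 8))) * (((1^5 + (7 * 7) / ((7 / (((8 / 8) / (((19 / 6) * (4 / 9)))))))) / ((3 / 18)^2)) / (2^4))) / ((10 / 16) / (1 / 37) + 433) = 1048740 / 69331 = 15.13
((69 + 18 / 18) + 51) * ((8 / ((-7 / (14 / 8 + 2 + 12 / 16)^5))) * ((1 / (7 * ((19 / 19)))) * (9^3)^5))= -1471077520545888384921 / 196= -7505497553805552984.29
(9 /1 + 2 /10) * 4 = 184 /5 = 36.80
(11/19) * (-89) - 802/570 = -794/15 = -52.93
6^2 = 36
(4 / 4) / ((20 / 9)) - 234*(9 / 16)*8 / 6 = -175.05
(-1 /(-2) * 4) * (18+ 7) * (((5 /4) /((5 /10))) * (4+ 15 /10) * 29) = 39875 /2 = 19937.50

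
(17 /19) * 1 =17 /19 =0.89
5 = 5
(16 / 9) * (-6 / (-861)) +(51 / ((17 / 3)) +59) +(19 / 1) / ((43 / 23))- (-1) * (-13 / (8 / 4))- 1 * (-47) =26362267 / 222138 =118.68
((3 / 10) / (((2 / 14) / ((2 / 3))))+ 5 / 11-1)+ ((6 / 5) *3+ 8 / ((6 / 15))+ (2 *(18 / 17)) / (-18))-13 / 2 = 6671 / 374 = 17.84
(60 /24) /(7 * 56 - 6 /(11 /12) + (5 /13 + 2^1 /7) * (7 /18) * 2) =6435 /993502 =0.01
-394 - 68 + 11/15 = -6919/15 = -461.27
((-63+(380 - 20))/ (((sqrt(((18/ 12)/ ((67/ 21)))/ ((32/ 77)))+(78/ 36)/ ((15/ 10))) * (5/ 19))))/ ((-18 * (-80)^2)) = -4915053/ 331741000+1066527 * sqrt(737)/ 2653928000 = -0.00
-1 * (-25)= 25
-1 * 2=-2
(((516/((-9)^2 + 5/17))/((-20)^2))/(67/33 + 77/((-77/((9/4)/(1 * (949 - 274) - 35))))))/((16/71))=0.03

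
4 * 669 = 2676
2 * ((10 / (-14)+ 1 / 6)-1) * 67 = -4355 / 21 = -207.38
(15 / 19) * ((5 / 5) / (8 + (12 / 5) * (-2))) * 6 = 225 / 152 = 1.48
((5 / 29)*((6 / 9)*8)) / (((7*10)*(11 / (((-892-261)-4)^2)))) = 10709192 / 6699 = 1598.63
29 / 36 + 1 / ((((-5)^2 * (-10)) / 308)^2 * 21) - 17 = -16.12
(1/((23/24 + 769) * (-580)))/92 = -3/123254930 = -0.00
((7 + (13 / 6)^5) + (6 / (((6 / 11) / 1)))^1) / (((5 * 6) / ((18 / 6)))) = 511261 / 77760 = 6.57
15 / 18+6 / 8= 19 / 12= 1.58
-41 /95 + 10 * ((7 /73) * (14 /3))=84121 /20805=4.04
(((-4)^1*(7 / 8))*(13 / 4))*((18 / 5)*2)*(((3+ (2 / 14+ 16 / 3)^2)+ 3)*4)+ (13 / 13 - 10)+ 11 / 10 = -165169 / 14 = -11797.79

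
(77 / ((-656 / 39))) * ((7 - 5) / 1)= -3003 / 328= -9.16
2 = 2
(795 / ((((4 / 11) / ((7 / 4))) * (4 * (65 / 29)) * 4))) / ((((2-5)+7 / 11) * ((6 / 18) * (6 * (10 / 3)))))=-11716551 / 1730560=-6.77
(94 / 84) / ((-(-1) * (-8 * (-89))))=47 / 29904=0.00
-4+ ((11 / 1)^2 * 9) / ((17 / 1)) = 60.06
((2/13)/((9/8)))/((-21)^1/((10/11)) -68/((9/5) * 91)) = -1120/192589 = -0.01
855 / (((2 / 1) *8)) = 855 / 16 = 53.44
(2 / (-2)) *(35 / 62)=-35 / 62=-0.56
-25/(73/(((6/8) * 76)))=-1425/73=-19.52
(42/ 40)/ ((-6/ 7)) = -49/ 40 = -1.22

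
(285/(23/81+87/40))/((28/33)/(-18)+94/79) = 5416433550/53402801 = 101.43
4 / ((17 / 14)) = 56 / 17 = 3.29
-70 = -70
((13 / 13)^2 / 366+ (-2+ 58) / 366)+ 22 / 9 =2855 / 1098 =2.60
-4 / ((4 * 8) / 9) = -9 / 8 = -1.12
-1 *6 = -6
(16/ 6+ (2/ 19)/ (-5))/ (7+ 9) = 377/ 2280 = 0.17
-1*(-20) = 20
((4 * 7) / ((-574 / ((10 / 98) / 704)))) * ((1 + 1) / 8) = -5 / 2828672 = -0.00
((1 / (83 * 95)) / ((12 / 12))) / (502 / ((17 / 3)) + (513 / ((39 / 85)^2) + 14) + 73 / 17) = 2873 / 57624352730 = 0.00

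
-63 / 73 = -0.86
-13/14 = -0.93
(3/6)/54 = 1/108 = 0.01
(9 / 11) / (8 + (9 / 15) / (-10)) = 0.10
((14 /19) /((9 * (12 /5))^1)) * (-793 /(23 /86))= -1193465 /11799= -101.15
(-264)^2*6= 418176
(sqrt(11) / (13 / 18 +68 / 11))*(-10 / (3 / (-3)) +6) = 3168*sqrt(11) / 1367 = 7.69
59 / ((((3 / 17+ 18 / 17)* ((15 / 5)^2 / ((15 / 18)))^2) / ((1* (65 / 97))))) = 0.27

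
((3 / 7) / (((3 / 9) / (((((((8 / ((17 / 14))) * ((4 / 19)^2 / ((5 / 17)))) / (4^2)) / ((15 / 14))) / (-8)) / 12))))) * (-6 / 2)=21 / 9025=0.00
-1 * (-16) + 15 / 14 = 239 / 14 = 17.07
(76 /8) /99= 19 /198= 0.10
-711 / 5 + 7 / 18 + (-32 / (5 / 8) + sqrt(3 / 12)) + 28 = -7403 / 45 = -164.51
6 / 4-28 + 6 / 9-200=-1355 / 6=-225.83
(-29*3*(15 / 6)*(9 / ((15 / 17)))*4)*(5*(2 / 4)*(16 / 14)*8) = -1419840 / 7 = -202834.29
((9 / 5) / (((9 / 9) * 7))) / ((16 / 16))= 9 / 35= 0.26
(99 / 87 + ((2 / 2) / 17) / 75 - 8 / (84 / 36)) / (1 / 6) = -1185344 / 86275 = -13.74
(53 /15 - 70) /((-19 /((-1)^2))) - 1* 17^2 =-81368 /285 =-285.50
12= 12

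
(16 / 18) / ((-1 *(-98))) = 0.01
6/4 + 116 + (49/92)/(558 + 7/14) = 3018717/25691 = 117.50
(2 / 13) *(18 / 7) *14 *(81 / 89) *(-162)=-944784 / 1157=-816.58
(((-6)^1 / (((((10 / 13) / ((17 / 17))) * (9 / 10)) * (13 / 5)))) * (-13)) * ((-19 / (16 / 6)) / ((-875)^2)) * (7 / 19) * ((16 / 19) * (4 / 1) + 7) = -2561 / 1662500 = -0.00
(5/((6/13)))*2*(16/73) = 1040/219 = 4.75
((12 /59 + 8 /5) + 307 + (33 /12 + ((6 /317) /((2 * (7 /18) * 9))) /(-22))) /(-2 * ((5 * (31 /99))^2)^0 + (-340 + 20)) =-8973550357 /9274443640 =-0.97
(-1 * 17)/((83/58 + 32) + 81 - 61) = -986/3099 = -0.32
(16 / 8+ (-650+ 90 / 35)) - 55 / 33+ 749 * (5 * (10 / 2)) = 379636 / 21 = 18077.90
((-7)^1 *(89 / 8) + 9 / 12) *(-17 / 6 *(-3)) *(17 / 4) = -178313 / 64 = -2786.14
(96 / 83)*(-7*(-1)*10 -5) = 75.18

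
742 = 742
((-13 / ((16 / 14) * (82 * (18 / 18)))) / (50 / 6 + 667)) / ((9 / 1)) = -91 / 3987168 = -0.00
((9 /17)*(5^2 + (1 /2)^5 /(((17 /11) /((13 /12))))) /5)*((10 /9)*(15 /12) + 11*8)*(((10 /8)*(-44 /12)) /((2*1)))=-542.72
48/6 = 8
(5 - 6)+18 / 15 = 1 / 5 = 0.20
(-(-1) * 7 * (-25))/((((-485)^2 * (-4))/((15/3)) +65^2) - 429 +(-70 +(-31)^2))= 0.00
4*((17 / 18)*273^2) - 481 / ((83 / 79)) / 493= 11520870127 / 40919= 281553.07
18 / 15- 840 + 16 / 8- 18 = -4274 / 5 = -854.80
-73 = -73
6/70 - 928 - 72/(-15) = -32309/35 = -923.11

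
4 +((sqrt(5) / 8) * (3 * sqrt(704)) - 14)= -10 +3 * sqrt(55)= 12.25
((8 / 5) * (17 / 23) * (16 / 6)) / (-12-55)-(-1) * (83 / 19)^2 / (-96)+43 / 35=1836872281 / 1869171360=0.98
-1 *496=-496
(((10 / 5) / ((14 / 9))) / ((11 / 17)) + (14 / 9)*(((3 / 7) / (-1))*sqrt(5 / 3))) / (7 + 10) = 9 / 77 - 2*sqrt(15) / 153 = 0.07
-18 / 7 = -2.57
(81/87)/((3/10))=3.10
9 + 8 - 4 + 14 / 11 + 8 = 22.27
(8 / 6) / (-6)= -2 / 9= -0.22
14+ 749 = 763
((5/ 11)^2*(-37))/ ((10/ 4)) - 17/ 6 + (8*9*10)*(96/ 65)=9980623/ 9438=1057.49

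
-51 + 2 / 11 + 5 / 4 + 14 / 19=-40823 / 836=-48.83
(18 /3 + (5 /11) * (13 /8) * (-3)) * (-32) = -1332 /11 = -121.09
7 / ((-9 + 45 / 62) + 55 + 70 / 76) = 4123 / 28064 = 0.15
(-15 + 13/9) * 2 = -244/9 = -27.11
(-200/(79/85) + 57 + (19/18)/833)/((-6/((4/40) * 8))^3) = 749514068/1998887625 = 0.37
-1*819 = -819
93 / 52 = 1.79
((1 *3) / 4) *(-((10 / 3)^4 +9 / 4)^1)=-40729 / 432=-94.28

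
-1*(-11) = 11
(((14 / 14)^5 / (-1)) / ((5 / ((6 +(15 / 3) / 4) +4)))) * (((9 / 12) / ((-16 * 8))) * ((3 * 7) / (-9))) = -63 / 2048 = -0.03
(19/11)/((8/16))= 38/11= 3.45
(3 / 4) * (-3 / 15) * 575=-345 / 4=-86.25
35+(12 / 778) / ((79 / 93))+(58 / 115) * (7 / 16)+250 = 8064419953 / 28272520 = 285.24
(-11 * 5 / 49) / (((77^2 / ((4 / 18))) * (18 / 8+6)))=-40 / 7844067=-0.00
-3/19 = -0.16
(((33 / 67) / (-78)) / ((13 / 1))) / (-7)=11 / 158522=0.00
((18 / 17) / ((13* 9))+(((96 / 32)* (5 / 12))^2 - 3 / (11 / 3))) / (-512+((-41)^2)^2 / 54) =791181 / 54417701624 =0.00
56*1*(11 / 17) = 616 / 17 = 36.24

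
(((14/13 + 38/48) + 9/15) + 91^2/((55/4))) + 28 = 10857529/17160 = 632.72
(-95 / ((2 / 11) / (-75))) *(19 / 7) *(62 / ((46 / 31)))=1431049125 / 322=4444251.94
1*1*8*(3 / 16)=3 / 2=1.50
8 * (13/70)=52/35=1.49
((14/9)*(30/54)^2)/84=25/4374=0.01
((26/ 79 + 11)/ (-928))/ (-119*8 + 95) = 895/ 62828384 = 0.00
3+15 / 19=72 / 19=3.79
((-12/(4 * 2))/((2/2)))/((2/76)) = -57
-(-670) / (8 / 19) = 6365 / 4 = 1591.25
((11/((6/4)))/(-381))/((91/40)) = -880/104013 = -0.01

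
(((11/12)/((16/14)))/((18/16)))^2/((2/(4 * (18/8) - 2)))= 41503/23328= 1.78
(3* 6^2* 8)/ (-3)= -288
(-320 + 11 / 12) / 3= -3829 / 36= -106.36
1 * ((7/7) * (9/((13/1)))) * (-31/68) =-279/884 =-0.32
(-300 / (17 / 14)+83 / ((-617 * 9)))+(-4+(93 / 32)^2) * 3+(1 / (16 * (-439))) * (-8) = -9918877464883 / 42436647936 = -233.73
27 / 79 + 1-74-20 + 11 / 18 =-130891 / 1422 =-92.05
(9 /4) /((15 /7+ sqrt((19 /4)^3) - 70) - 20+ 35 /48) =-22131900 /844926349 - 603288 * sqrt(19) /844926349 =-0.03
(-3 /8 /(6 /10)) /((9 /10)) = -25 /36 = -0.69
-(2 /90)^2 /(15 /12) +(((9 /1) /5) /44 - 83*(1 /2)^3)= -9208027 /891000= -10.33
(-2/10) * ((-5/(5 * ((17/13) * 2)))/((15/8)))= 52/1275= 0.04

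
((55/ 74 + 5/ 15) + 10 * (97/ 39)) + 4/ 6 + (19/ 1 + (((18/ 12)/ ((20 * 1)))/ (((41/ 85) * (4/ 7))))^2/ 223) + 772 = 817.62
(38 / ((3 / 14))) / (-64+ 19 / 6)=-1064 / 365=-2.92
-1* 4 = -4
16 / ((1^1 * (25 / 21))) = 336 / 25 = 13.44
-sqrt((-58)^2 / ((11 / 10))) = -58 * sqrt(110) / 11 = -55.30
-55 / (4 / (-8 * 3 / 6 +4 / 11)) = 50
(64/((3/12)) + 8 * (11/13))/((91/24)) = 11712/169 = 69.30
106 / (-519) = -106 / 519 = -0.20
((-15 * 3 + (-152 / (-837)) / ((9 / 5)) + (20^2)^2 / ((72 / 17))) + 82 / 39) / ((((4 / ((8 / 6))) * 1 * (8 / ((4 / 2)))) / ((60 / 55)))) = 3695348977 / 1077219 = 3430.45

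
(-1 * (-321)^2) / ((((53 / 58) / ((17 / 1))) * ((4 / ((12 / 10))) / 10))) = -304795278 / 53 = -5750854.30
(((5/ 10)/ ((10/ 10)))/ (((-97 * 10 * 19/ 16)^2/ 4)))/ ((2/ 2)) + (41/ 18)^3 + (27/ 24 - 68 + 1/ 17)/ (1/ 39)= -2729853257804821/ 1052366776425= -2594.01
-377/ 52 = -29/ 4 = -7.25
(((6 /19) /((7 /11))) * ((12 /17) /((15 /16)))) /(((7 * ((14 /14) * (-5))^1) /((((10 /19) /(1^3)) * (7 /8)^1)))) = -1056 /214795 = -0.00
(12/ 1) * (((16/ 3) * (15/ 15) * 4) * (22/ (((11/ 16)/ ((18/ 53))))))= 147456/ 53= 2782.19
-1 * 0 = 0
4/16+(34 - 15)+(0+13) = 129/4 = 32.25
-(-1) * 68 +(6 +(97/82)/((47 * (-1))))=285099/3854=73.97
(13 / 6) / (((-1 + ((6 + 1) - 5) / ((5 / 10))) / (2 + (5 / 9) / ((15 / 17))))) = 923 / 486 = 1.90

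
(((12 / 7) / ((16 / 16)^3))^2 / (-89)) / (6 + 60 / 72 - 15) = 864 / 213689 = 0.00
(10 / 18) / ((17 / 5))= 25 / 153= 0.16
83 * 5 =415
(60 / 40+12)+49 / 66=470 / 33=14.24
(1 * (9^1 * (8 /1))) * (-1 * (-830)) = 59760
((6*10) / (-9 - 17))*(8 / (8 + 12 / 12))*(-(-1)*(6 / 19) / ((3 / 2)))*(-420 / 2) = 22400 / 247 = 90.69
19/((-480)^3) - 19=-2101248019/110592000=-19.00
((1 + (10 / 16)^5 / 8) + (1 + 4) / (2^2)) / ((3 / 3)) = 592949 / 262144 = 2.26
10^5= 100000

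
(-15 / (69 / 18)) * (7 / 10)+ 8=121 / 23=5.26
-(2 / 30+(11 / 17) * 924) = -152477 / 255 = -597.95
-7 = -7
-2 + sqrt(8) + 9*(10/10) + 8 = 2*sqrt(2) + 15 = 17.83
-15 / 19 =-0.79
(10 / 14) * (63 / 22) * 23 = 1035 / 22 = 47.05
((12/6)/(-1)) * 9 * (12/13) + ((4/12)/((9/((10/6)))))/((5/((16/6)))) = -52384/3159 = -16.58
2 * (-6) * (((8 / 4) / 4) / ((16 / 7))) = -21 / 8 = -2.62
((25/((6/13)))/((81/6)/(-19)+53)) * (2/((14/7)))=6175/5961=1.04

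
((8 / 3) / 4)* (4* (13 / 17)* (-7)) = -728 / 51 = -14.27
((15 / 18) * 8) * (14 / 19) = 280 / 57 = 4.91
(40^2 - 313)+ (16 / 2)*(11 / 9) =1296.78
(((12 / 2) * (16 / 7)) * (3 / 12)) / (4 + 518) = 4 / 609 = 0.01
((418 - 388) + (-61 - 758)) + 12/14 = -5517/7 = -788.14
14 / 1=14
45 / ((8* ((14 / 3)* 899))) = 135 / 100688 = 0.00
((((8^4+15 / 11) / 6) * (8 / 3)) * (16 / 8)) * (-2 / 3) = -721136 / 297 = -2428.07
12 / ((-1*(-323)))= 12 / 323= 0.04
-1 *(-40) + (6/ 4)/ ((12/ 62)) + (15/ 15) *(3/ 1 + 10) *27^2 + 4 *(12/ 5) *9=192223/ 20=9611.15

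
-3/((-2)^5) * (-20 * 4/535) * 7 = -21/214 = -0.10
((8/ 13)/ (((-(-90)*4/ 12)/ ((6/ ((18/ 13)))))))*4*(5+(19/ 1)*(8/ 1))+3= 2647/ 45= 58.82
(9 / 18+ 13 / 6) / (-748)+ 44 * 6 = 264.00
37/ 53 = 0.70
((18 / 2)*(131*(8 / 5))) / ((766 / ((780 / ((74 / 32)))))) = 11771136 / 14171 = 830.65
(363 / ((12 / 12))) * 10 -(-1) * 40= 3670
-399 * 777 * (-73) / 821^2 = 22631679 / 674041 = 33.58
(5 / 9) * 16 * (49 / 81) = 3920 / 729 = 5.38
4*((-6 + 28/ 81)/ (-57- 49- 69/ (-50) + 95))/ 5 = 0.47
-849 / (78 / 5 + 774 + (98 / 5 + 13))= -4245 / 4111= -1.03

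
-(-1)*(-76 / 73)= -76 / 73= -1.04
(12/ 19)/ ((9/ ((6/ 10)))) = 4/ 95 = 0.04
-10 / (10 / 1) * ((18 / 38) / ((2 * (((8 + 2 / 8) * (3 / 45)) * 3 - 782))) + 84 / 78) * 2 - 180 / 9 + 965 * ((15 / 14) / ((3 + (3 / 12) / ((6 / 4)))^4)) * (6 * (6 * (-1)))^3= -479743.05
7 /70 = 1 /10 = 0.10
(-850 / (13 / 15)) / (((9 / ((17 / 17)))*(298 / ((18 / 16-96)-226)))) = 117.34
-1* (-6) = 6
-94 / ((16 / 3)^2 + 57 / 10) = -8460 / 3073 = -2.75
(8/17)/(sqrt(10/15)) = 0.58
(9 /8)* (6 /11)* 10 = 135 /22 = 6.14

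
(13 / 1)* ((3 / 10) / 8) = 39 / 80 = 0.49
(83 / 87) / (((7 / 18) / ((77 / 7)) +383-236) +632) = 5478 / 4473221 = 0.00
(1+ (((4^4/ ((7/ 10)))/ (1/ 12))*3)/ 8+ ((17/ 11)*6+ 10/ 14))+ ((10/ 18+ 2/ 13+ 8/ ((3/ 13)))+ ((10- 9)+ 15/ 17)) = 259435013/ 153153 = 1693.96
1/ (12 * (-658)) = -1/ 7896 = -0.00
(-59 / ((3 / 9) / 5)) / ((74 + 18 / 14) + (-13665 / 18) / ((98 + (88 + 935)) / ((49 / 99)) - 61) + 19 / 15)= -4013988300 / 345647083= -11.61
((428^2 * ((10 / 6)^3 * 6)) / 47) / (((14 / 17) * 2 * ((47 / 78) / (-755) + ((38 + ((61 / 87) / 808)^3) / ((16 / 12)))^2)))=45532911881381491313065966390864773120000 / 562647830683509763126165796711852177143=80.93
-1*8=-8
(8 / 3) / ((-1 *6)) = -4 / 9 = -0.44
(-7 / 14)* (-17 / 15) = 17 / 30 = 0.57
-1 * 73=-73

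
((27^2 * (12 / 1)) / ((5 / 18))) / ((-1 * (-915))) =52488 / 1525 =34.42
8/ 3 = 2.67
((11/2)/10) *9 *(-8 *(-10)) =396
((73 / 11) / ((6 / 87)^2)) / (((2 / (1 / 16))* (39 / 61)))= 3744973 / 54912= 68.20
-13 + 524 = 511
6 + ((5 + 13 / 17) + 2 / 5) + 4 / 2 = 1204 / 85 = 14.16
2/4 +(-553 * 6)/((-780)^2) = 50147/101400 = 0.49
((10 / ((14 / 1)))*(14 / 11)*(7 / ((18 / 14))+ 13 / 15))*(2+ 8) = 57.37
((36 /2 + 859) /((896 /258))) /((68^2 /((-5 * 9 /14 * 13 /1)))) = -66182805 /29001728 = -2.28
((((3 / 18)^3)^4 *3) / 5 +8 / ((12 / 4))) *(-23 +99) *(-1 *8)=-183817175059 / 113374080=-1621.33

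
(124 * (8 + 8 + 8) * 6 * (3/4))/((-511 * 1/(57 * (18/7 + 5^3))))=-681666192/3577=-190569.25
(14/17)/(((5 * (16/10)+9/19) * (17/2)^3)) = 0.00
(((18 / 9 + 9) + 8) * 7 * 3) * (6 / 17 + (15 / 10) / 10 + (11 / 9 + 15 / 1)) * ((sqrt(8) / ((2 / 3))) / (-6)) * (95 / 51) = -129329333 * sqrt(2) / 20808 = -8789.85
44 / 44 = 1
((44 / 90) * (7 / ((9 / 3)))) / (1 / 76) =11704 / 135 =86.70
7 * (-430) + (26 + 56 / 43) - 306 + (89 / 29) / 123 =-504419911 / 153381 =-3288.67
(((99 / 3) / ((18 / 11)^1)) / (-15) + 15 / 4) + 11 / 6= 763 / 180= 4.24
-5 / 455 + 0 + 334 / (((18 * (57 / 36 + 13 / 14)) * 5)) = 422351 / 288015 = 1.47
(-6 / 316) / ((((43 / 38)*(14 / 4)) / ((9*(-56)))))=8208 / 3397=2.42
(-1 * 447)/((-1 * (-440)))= -447/440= -1.02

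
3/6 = 1/2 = 0.50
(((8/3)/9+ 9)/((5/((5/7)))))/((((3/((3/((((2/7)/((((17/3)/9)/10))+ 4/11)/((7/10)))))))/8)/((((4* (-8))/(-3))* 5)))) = 2628472/32481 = 80.92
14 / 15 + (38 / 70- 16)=-305 / 21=-14.52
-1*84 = -84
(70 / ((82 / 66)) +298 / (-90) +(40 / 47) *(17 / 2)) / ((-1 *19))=-5225827 / 1647585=-3.17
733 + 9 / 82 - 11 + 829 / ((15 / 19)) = 2179777 / 1230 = 1772.18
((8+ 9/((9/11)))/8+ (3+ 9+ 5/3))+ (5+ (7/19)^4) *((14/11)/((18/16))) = 747239227/34404744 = 21.72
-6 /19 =-0.32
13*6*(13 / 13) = 78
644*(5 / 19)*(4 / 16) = 805 / 19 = 42.37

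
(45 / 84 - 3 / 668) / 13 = 0.04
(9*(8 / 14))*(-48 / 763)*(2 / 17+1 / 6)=-8352 / 90797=-0.09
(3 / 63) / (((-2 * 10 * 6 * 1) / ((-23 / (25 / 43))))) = 989 / 63000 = 0.02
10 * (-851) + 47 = -8463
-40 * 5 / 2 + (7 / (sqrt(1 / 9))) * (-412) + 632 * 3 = -6856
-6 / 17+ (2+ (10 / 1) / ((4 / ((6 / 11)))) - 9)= -1120 / 187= -5.99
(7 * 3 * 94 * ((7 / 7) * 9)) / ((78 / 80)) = 236880 / 13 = 18221.54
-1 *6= -6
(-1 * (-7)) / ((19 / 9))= 63 / 19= 3.32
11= 11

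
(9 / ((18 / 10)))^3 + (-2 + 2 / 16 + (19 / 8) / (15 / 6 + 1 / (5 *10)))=31265 / 252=124.07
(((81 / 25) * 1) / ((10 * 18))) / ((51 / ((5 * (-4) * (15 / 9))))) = -1 / 85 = -0.01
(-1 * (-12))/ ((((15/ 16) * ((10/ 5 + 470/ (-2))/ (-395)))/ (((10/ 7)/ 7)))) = 4.43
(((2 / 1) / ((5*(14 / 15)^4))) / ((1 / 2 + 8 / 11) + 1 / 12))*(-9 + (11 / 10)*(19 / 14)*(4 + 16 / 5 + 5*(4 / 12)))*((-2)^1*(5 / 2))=-28311525 / 3322984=-8.52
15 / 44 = 0.34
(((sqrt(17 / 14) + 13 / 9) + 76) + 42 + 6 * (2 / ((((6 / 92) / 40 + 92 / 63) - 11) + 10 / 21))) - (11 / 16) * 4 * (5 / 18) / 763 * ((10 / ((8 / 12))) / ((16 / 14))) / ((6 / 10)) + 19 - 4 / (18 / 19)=sqrt(238) / 14 + 8763379555123 / 65951515584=133.98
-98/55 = -1.78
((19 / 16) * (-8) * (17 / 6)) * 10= -1615 / 6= -269.17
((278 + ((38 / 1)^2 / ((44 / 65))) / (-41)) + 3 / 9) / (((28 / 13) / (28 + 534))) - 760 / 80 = 1118332121 / 18942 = 59039.81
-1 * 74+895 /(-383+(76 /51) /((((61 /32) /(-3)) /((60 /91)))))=-2769806059 /36288481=-76.33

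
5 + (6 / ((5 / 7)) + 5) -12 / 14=614 / 35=17.54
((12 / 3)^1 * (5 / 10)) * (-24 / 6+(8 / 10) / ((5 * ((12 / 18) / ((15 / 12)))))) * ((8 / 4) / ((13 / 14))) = -1036 / 65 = -15.94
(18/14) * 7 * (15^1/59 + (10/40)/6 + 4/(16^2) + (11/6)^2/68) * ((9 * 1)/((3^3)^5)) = 208535/102342782016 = 0.00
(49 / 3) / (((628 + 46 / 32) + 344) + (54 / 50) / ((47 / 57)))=921200 / 54975747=0.02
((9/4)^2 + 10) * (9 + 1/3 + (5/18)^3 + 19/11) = 171335335/1026432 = 166.92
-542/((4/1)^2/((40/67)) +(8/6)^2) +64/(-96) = -19.63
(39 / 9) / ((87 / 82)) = 1066 / 261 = 4.08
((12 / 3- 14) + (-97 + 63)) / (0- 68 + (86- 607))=44 / 589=0.07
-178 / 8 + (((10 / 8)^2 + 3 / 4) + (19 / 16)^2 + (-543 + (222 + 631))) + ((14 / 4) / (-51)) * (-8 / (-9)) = 34242035 / 117504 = 291.41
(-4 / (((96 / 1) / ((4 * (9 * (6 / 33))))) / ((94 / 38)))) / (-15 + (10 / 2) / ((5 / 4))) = 141 / 2299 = 0.06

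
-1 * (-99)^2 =-9801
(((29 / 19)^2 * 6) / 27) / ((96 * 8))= 841 / 1247616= 0.00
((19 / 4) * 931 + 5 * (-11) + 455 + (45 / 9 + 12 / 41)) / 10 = 791717 / 1640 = 482.75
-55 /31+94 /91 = -2091 /2821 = -0.74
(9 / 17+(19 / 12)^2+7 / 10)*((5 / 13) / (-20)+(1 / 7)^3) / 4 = -4436101 / 291083520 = -0.02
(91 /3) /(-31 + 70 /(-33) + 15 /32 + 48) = 32032 /16207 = 1.98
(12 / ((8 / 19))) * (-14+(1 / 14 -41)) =-43833 / 28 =-1565.46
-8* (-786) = 6288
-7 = -7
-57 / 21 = -19 / 7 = -2.71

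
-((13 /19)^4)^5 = -19004963774880799438801 /37589973457545958193355601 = -0.00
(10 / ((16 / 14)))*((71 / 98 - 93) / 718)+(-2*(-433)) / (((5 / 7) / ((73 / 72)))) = 2222101001 / 1809360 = 1228.11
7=7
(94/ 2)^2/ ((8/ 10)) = 11045/ 4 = 2761.25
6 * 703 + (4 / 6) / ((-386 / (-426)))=814216 / 193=4218.74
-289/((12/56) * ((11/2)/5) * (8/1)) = -153.26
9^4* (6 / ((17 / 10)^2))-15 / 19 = 74791065 / 5491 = 13620.66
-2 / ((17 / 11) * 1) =-22 / 17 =-1.29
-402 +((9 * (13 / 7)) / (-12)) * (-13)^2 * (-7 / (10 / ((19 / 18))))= -54737 / 240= -228.07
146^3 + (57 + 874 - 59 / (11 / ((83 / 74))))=3113060.98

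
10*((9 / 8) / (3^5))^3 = 5 / 5038848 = 0.00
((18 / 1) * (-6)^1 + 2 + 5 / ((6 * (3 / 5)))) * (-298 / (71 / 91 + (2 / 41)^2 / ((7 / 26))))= 39508.01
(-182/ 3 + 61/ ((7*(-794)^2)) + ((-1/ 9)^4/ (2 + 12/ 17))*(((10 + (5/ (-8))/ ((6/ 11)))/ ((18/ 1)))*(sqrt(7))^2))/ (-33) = 17452968760212767/ 9493680356588736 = 1.84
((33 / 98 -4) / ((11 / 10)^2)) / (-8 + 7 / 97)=1741150 / 4559401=0.38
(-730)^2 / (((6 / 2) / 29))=15454100 / 3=5151366.67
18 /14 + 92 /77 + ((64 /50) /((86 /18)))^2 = 227111063 /88983125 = 2.55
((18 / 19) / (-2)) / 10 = -9 / 190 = -0.05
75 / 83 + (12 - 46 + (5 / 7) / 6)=-114959 / 3486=-32.98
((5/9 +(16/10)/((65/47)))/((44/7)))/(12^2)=35063/18532800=0.00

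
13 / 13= 1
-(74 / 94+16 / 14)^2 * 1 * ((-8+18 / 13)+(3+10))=-33467675 / 1407133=-23.78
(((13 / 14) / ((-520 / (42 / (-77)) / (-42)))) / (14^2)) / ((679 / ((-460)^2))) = -23805 / 365981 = -0.07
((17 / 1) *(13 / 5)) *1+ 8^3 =2781 / 5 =556.20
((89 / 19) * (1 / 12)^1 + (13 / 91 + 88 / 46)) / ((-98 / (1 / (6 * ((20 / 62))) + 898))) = -4841046067 / 215843040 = -22.43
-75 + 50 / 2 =-50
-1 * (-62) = 62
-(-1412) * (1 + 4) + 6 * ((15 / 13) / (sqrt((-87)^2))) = 2661650 / 377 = 7060.08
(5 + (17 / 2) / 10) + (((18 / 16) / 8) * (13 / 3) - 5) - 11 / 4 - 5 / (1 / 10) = -16413 / 320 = -51.29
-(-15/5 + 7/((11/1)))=26/11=2.36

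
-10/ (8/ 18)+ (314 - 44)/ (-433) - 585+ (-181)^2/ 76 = -5826617/ 32908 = -177.06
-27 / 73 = -0.37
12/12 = 1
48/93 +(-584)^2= 10572752/31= 341056.52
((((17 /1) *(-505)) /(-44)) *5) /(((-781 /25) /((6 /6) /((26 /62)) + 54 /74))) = -803770625 /8264542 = -97.26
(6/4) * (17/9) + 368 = 2225/6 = 370.83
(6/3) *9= 18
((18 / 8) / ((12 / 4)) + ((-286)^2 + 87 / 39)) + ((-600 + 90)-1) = 4226975 / 52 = 81287.98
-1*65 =-65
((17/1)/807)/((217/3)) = 17/58373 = 0.00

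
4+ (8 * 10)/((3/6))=164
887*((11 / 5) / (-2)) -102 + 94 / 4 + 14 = -1040.20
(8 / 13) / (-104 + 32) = -1 / 117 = -0.01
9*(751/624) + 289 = 62365/208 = 299.83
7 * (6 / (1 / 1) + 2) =56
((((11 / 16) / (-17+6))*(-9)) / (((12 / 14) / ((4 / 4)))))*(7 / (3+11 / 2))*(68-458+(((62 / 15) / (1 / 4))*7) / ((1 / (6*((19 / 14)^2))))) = 326697 / 680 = 480.44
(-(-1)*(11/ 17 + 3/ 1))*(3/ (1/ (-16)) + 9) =-2418/ 17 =-142.24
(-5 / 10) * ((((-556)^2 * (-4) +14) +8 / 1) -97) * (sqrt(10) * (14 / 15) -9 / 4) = -11129571 / 8 +8656333 * sqrt(10) / 15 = 433718.86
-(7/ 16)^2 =-49/ 256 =-0.19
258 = 258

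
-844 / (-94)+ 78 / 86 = 9.89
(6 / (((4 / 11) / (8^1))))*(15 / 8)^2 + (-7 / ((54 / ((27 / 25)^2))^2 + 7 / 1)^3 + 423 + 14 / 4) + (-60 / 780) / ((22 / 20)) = 7848643048659142976703645 / 8813822050510426039376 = 890.49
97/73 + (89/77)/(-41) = 299732/230461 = 1.30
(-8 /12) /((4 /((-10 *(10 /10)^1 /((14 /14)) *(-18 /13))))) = -30 /13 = -2.31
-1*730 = -730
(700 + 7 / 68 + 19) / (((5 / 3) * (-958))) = -146697 / 325720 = -0.45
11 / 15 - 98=-1459 / 15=-97.27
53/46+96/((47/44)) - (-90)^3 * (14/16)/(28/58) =1428437210/1081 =1321403.52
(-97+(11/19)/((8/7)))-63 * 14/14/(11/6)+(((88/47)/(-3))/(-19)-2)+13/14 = -217662623/1650264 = -131.90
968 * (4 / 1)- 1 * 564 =3308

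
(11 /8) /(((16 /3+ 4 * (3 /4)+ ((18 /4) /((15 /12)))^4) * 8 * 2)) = 20625 /42310784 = 0.00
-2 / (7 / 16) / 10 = -16 / 35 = -0.46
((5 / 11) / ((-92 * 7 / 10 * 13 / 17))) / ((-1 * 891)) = 425 / 41026986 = 0.00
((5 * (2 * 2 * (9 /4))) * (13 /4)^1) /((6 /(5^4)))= 121875 /8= 15234.38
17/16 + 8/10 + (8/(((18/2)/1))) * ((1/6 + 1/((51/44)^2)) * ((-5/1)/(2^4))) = 3014041/1872720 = 1.61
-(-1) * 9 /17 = 9 /17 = 0.53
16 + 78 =94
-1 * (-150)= 150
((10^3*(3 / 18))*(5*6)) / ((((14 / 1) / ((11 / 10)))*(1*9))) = 2750 / 63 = 43.65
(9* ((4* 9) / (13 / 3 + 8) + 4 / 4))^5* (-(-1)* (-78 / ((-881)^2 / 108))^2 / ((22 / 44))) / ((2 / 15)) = 4028844763394653527000000 / 41774595561120213397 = 96442.46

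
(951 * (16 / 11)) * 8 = 11066.18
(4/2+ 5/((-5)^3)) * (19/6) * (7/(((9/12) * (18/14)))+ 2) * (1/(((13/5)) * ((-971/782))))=-18201050/1022463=-17.80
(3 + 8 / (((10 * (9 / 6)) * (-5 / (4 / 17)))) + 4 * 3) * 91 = 1362.72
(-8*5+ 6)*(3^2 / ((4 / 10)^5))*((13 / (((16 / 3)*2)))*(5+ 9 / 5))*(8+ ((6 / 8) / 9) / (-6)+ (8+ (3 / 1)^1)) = -9629660625 / 2048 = -4701982.73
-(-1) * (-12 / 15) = -4 / 5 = -0.80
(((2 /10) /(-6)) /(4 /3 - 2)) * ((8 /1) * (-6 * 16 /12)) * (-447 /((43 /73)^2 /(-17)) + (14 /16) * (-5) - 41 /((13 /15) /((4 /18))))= -25251747094 /360555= -70035.77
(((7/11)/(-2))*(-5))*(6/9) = 35/33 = 1.06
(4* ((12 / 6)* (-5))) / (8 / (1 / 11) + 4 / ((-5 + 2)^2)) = -90 / 199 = -0.45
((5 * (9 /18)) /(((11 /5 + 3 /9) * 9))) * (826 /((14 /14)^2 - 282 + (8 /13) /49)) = -6577025 /20404746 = -0.32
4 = 4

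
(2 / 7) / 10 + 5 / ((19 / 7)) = 1244 / 665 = 1.87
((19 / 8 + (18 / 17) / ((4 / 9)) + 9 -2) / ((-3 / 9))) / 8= -4797 / 1088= -4.41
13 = 13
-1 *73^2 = -5329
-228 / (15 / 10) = -152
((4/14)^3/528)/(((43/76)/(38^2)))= 54872/486717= 0.11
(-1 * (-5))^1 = 5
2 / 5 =0.40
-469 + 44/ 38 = -8889/ 19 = -467.84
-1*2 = -2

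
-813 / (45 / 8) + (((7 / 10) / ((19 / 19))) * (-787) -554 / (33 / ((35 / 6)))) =-785429 / 990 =-793.36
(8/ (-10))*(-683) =2732/ 5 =546.40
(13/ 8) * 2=3.25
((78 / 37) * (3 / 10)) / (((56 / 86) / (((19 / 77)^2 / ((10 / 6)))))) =5448573 / 153561100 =0.04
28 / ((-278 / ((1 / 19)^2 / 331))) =-14 / 16609249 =-0.00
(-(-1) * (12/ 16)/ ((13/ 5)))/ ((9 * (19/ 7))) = 35/ 2964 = 0.01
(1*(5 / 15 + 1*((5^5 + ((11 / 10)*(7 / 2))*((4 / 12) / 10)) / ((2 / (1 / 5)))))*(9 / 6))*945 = 354767553 / 800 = 443459.44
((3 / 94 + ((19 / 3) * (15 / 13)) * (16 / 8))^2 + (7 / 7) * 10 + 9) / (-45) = -348746597 / 67197780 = -5.19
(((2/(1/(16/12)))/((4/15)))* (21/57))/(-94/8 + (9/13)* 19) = 3640/1387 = 2.62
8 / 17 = 0.47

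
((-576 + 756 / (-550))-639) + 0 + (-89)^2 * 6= 12735147 / 275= 46309.63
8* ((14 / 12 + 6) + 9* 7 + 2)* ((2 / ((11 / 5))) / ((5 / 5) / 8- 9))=-138560 / 2343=-59.14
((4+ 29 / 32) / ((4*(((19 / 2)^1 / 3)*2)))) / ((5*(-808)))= -471 / 9825280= -0.00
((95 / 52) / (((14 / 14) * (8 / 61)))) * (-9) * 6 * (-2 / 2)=156465 / 208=752.24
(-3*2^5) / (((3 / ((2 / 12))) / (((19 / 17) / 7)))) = -304 / 357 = -0.85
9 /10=0.90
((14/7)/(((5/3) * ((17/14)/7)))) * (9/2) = 2646/85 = 31.13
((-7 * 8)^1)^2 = 3136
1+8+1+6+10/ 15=50/ 3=16.67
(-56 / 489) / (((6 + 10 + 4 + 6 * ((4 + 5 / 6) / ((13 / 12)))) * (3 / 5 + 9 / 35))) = -637 / 222984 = -0.00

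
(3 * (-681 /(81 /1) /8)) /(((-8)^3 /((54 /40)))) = 681 /81920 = 0.01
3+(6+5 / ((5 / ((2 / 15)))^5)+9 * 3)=17085937532 / 474609375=36.00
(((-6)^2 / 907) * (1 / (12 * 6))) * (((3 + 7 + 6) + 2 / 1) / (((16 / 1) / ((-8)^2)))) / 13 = 36 / 11791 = 0.00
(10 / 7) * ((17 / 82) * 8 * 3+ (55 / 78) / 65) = 1036535 / 145509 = 7.12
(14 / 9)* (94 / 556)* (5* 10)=16450 / 1251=13.15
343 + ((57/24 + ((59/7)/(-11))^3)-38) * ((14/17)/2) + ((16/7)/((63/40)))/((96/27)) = 2914201295/8869784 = 328.55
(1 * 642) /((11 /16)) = 10272 /11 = 933.82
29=29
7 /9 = 0.78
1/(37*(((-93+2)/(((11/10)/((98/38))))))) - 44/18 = -36298141/14848470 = -2.44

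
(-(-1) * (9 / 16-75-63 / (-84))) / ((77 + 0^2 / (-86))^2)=-1179 / 94864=-0.01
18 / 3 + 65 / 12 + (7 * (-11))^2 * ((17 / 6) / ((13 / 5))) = 1009711 / 156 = 6472.51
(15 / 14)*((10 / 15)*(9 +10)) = 95 / 7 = 13.57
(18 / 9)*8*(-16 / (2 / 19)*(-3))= 7296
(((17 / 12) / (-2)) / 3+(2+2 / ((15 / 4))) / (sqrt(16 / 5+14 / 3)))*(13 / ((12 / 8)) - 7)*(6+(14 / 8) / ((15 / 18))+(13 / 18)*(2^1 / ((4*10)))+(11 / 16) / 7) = -705517 / 217728+788519*sqrt(1770) / 2676240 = 9.16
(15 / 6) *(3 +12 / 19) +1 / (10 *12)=20719 / 2280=9.09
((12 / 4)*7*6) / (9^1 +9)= 7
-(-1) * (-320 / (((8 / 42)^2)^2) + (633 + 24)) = -969777 / 4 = -242444.25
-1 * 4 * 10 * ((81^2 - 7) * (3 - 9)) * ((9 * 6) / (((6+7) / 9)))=764458560 / 13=58804504.62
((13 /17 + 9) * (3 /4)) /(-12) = -83 /136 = -0.61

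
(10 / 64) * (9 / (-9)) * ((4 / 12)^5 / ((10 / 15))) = -5 / 5184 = -0.00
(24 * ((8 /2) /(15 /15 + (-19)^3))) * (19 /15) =-304 /17145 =-0.02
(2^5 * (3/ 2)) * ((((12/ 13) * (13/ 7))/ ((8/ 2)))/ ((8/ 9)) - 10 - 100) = -36798/ 7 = -5256.86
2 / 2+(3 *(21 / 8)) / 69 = 205 / 184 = 1.11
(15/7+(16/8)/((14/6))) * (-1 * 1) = -3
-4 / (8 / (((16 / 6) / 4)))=-1 / 3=-0.33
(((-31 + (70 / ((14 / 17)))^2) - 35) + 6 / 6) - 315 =6845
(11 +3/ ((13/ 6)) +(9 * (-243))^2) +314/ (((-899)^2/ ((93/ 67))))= 4782981.39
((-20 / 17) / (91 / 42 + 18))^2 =14400 / 4231249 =0.00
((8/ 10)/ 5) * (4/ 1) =16/ 25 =0.64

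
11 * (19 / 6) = 209 / 6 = 34.83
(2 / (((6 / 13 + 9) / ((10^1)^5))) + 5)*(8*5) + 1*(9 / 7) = 728173307 / 861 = 845729.74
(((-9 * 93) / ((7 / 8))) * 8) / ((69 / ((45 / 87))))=-267840 / 4669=-57.37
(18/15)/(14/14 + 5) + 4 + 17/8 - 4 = 2.32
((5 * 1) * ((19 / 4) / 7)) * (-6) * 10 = -1425 / 7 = -203.57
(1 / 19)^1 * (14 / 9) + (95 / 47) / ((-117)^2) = 0.08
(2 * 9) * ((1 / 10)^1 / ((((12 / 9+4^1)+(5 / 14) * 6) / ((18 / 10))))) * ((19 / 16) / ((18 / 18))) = 32319 / 62800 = 0.51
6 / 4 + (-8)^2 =131 / 2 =65.50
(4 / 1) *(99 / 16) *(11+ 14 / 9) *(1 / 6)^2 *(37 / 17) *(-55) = -2529505 / 2448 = -1033.29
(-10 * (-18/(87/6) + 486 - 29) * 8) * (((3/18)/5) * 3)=-105736/29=-3646.07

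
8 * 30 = 240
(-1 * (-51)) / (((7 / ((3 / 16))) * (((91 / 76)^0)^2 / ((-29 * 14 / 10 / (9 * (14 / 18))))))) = -4437 / 560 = -7.92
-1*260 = -260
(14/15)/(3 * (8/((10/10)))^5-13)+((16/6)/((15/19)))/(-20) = -3734848/22115475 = -0.17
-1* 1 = -1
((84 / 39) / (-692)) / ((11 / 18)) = -126 / 24739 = -0.01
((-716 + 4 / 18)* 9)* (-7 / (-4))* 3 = -67641 / 2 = -33820.50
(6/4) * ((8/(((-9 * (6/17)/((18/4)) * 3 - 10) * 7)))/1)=-102/721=-0.14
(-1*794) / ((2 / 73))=-28981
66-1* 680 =-614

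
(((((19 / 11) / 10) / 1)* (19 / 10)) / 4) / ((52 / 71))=25631 / 228800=0.11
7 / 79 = 0.09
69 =69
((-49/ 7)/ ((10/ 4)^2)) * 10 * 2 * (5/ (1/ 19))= -2128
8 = 8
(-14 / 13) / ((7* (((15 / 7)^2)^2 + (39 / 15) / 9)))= -108045 / 15010697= -0.01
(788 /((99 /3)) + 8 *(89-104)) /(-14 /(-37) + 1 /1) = -117364 /1683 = -69.73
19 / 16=1.19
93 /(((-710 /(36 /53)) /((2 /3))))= -1116 /18815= -0.06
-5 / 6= -0.83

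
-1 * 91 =-91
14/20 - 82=-813/10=-81.30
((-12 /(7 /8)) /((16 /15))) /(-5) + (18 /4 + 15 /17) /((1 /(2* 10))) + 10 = 14306 /119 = 120.22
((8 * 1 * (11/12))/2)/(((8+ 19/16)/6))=352/147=2.39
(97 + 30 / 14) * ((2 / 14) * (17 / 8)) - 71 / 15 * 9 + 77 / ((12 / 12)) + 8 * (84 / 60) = 74183 / 980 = 75.70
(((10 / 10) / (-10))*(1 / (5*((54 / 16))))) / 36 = -1 / 6075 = -0.00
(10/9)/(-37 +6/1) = -0.04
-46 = -46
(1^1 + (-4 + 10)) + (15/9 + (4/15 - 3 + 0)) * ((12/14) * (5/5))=213/35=6.09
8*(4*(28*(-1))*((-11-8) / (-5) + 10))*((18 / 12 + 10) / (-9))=236992 / 15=15799.47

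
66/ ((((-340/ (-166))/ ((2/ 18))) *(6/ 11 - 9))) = -10043/ 23715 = -0.42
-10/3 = -3.33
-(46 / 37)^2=-2116 / 1369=-1.55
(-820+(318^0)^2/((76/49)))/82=-62271/6232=-9.99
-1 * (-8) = 8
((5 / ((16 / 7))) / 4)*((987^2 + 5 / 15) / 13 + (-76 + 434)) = 51388225 / 1248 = 41176.46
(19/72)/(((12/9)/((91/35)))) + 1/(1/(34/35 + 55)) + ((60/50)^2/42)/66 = 10438711/184800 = 56.49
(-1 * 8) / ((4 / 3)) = -6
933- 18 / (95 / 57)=4611 / 5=922.20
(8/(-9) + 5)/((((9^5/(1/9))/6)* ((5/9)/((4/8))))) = 37/885735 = 0.00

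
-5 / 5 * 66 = -66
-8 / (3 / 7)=-56 / 3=-18.67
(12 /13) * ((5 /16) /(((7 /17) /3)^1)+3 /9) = 877 /364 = 2.41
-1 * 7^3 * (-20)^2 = -137200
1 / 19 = 0.05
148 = 148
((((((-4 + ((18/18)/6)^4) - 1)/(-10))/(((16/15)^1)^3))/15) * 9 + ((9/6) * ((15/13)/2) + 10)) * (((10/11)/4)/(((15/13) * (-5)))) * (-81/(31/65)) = 6646204305/89391104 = 74.35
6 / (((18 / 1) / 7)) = 7 / 3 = 2.33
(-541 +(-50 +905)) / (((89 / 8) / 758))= 1904096 / 89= 21394.34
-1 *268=-268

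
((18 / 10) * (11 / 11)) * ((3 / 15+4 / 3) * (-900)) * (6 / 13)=-14904 / 13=-1146.46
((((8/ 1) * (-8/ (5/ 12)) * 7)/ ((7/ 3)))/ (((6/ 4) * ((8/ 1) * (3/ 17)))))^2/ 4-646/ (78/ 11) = 11452679/ 975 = 11746.34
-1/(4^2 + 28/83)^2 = -6889/1838736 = -0.00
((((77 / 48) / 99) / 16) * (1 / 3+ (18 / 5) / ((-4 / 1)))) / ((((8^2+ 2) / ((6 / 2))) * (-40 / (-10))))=-119 / 18247680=-0.00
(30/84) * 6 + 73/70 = 223/70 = 3.19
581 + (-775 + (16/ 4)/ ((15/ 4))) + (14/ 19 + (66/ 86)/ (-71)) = -167240533/ 870105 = -192.21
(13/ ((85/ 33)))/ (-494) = -33/ 3230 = -0.01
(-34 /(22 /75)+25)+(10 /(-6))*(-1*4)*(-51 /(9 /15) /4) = -7675 /33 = -232.58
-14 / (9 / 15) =-70 / 3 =-23.33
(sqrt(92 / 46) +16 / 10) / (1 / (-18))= -144 / 5 - 18 * sqrt(2)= -54.26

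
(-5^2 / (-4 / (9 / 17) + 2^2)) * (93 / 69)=6975 / 736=9.48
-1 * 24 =-24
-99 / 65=-1.52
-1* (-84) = 84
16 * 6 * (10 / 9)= 320 / 3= 106.67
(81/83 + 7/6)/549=0.00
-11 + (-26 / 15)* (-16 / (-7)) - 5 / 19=-30374 / 1995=-15.23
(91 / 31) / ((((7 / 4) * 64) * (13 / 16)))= 1 / 31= 0.03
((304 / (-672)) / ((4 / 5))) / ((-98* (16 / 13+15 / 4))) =1235 / 1066044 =0.00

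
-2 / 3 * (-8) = 16 / 3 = 5.33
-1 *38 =-38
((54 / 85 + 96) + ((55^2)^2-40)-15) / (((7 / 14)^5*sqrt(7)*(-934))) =-12444906624*sqrt(7) / 277865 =-118496.85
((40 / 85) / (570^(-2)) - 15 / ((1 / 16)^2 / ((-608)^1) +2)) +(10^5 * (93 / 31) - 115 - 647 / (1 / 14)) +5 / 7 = 1095800020082 / 2469607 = 443714.33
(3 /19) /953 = 3 /18107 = 0.00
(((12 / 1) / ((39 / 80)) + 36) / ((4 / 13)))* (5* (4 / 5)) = 788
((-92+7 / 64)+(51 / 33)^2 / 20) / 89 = -3553381 / 3446080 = -1.03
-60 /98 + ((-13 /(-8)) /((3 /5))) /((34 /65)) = 182545 /39984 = 4.57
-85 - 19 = -104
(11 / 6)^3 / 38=1331 / 8208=0.16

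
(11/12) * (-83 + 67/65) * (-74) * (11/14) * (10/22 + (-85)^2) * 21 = 8617603104/13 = 662892546.46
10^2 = 100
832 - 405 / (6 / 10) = 157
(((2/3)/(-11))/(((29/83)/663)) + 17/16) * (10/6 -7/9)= -64617/638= -101.28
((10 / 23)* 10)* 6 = 600 / 23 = 26.09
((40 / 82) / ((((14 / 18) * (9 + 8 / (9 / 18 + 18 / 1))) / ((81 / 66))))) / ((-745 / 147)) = -377622 / 23452451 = -0.02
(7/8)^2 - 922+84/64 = -58875/64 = -919.92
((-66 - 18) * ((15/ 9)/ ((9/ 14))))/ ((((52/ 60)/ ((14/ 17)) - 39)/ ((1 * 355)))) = 48706000/ 23907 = 2037.31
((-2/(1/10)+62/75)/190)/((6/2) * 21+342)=-0.00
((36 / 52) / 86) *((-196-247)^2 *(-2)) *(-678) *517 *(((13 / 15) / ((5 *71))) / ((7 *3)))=68790376974 / 534275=128754.62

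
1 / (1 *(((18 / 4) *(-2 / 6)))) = -2 / 3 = -0.67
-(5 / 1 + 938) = -943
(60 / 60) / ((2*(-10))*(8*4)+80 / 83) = -0.00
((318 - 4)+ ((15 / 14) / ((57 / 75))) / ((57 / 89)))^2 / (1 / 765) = 1953705105159165 / 25542916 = 76487160.09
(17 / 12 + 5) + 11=209 / 12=17.42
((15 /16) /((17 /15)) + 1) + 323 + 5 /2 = 89033 /272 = 327.33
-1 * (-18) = 18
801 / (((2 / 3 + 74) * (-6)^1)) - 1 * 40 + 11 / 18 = -166025 / 4032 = -41.18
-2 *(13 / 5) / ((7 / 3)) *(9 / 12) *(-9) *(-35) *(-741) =780273 / 2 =390136.50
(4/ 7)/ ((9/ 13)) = 52/ 63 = 0.83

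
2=2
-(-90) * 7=630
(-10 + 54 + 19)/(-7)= -9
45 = 45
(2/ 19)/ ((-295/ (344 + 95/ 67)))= -0.12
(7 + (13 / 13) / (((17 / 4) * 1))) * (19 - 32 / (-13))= 34317 / 221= 155.28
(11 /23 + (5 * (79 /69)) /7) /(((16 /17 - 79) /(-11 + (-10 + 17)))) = 42568 /640941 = 0.07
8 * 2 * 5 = 80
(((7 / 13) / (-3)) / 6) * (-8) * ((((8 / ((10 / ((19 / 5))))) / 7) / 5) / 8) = 38 / 14625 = 0.00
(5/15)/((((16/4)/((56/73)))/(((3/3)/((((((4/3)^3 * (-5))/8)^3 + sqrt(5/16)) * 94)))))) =-9405849600/43641563502241 - 3615924564 * sqrt(5)/218207817511205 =-0.00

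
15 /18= 5 /6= 0.83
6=6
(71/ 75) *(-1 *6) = -142/ 25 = -5.68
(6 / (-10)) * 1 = -3 / 5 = -0.60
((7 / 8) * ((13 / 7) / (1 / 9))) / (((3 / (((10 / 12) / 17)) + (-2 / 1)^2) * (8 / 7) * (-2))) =-4095 / 41728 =-0.10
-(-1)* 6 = 6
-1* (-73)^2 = -5329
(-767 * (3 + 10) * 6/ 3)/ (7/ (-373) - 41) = 3719183/ 7650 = 486.17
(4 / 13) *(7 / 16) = 7 / 52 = 0.13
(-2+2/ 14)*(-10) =130/ 7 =18.57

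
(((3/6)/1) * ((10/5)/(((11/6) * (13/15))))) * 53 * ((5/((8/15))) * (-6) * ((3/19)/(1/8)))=-6439500/2717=-2370.08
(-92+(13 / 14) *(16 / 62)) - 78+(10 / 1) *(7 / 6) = -102919 / 651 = -158.09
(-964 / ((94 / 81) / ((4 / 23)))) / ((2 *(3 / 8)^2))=-555264 / 1081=-513.66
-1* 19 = -19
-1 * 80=-80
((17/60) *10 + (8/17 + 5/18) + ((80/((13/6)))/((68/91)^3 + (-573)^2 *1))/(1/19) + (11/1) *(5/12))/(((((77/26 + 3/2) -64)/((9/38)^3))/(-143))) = 1088993419145632143/4178674334486353984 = 0.26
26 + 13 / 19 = 507 / 19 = 26.68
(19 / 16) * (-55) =-1045 / 16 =-65.31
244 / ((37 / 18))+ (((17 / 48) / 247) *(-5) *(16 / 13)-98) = 7375733 / 356421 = 20.69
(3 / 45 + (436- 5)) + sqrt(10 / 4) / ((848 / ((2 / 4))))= sqrt(10) / 3392 + 6466 / 15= 431.07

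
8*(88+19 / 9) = 6488 / 9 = 720.89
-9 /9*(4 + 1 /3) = -13 /3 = -4.33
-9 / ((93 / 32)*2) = -48 / 31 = -1.55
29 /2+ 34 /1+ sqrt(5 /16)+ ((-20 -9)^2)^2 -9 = sqrt(5) /4+ 1414641 /2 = 707321.06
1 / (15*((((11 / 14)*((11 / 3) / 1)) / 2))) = 28 / 605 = 0.05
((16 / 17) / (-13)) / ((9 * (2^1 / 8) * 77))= -64 / 153153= -0.00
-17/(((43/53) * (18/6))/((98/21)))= -12614/387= -32.59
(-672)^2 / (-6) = -75264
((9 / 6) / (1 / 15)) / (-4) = -45 / 8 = -5.62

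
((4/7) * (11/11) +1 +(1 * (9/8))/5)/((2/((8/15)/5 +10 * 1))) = 190637/21000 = 9.08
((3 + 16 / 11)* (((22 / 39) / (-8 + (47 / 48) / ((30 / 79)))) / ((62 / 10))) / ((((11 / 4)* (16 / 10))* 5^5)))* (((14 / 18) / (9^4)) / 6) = -5488 / 51089831052975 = -0.00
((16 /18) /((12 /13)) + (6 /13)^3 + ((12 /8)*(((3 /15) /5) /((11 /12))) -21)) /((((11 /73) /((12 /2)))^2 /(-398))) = 12540509.50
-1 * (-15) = 15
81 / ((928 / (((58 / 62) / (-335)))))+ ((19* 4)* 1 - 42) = 11298799 / 332320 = 34.00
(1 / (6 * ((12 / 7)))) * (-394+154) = -70 / 3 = -23.33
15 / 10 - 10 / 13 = 19 / 26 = 0.73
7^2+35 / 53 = 2632 / 53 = 49.66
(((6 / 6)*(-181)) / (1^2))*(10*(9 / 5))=-3258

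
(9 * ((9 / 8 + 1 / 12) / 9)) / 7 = 0.17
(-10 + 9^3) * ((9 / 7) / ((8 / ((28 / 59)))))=6471 / 118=54.84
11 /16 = 0.69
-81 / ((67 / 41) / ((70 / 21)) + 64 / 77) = -2557170 / 41717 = -61.30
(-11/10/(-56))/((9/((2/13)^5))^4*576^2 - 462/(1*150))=880/1767502966860124713547272254191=0.00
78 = 78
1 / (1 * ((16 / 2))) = 1 / 8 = 0.12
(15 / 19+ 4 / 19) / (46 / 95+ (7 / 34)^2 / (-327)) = 35911140 / 17383897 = 2.07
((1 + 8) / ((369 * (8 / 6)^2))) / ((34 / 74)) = 333 / 11152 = 0.03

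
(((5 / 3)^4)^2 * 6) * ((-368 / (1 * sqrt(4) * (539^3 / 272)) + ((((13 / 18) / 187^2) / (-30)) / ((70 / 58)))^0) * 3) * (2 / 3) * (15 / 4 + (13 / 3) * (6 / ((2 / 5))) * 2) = 3634952798828125 / 38051569017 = 95527.01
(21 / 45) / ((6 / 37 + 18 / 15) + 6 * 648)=259 / 2158596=0.00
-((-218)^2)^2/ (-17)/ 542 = 1129265288/ 4607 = 245119.45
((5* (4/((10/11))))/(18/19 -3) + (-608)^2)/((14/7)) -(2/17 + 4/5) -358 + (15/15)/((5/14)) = 122303957/663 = 184470.52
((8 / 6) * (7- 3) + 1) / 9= 19 / 27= 0.70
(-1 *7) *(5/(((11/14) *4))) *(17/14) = -13.52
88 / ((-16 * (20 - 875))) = 11 / 1710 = 0.01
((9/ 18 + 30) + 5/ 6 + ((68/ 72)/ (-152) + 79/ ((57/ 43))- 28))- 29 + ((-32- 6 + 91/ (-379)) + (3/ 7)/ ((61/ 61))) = -1485311/ 382032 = -3.89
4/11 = 0.36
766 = 766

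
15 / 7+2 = 29 / 7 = 4.14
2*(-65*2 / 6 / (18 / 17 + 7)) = -2210 / 411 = -5.38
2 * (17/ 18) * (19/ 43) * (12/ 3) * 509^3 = 170378919868/ 387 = 440255606.89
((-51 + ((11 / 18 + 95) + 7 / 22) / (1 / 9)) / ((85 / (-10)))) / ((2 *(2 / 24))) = -107232 / 187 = -573.43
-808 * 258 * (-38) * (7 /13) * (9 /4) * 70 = 8733599280 /13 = 671815329.23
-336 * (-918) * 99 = 30536352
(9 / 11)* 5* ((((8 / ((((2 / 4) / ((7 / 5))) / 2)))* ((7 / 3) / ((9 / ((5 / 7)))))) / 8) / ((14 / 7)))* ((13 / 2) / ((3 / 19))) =8645 / 99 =87.32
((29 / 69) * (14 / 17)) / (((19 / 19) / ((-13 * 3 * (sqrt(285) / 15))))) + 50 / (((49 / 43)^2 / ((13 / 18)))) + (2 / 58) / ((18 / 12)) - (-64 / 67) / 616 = 12.64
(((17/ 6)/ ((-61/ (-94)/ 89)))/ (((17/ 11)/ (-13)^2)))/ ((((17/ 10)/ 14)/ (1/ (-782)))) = -544333790/ 1216401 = -447.50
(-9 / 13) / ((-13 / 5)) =45 / 169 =0.27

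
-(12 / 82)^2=-36 / 1681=-0.02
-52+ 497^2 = 246957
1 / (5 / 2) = 0.40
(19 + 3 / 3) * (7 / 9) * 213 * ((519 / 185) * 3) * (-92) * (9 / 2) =-11544692.11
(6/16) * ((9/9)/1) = 3/8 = 0.38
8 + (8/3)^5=34712/243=142.85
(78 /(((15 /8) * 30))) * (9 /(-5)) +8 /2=1.50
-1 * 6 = -6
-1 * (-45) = 45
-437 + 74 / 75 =-32701 / 75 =-436.01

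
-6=-6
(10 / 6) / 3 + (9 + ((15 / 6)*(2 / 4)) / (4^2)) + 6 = 9005 / 576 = 15.63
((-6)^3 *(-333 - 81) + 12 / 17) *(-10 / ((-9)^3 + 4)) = 608088 / 493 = 1233.44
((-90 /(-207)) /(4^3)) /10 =1 /1472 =0.00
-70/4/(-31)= 35/62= 0.56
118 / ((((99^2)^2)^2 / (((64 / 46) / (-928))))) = -0.00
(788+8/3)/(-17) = -2372/51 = -46.51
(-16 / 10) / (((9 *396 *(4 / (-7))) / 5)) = 7 / 1782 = 0.00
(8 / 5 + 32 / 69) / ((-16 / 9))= -267 / 230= -1.16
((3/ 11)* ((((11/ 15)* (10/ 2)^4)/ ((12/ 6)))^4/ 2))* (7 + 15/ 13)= 17222412109375/ 5616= 3066668822.89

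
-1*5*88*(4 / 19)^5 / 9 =-450560 / 22284891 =-0.02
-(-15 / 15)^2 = -1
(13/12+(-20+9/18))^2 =48841/144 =339.17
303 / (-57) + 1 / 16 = -1597 / 304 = -5.25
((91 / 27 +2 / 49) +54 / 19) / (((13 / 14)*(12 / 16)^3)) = 20120192 / 1260441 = 15.96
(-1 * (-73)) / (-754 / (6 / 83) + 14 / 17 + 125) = -3723 / 525530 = -0.01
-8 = -8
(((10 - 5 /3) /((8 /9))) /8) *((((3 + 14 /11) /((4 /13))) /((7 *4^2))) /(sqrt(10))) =9165 *sqrt(10) /630784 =0.05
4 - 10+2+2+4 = 2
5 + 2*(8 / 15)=91 / 15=6.07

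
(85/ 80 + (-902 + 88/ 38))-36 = -284125/ 304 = -934.62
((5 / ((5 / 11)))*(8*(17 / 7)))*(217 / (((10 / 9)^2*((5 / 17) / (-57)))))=-910001466 / 125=-7280011.73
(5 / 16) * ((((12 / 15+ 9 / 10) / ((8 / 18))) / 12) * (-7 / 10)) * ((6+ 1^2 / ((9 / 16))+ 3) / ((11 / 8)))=-11543 / 21120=-0.55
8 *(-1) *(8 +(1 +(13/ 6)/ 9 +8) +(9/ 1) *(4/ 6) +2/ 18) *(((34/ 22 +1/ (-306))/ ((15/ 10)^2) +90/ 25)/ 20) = -409265116/ 10224225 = -40.03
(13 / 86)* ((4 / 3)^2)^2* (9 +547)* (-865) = -800284160 / 3483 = -229768.64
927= 927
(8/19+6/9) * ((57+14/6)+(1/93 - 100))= -398/9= -44.22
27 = 27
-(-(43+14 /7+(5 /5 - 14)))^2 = -1024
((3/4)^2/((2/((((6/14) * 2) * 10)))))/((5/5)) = 2.41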